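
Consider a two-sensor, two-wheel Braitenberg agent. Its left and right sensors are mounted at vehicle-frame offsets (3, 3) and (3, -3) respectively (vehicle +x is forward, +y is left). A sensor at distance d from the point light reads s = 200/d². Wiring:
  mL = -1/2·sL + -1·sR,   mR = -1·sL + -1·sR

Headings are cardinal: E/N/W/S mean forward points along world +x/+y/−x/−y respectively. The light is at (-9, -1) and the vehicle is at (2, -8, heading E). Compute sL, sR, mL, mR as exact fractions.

left sensor world pos  = (5, -5); dL² = 212
right sensor world pos = (5, -11); dR² = 296
sL = 200/212 = 50/53
sR = 200/296 = 25/37
mL = -1/2·sL + -1·sR = -2250/1961
mR = -1·sL + -1·sR = -3175/1961

50/53 25/37 -2250/1961 -3175/1961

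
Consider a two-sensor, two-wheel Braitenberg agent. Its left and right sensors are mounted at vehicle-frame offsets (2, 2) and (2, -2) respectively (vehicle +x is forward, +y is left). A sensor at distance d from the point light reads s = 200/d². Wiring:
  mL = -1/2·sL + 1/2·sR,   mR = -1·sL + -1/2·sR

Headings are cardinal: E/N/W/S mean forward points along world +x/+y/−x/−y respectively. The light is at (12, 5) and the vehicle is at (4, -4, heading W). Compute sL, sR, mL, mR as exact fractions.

200/221 200/149 7200/32929 -51900/32929

left sensor world pos  = (2, -6); dL² = 221
right sensor world pos = (2, -2); dR² = 149
sL = 200/221 = 200/221
sR = 200/149 = 200/149
mL = -1/2·sL + 1/2·sR = 7200/32929
mR = -1·sL + -1/2·sR = -51900/32929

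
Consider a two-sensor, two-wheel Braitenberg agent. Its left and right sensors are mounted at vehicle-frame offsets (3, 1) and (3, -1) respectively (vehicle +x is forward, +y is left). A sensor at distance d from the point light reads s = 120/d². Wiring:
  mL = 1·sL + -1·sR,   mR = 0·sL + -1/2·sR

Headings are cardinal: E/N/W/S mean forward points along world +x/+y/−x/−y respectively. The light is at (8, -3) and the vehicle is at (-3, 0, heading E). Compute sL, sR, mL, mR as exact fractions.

3/2 30/17 -9/34 -15/17

left sensor world pos  = (0, 1); dL² = 80
right sensor world pos = (0, -1); dR² = 68
sL = 120/80 = 3/2
sR = 120/68 = 30/17
mL = 1·sL + -1·sR = -9/34
mR = 0·sL + -1/2·sR = -15/17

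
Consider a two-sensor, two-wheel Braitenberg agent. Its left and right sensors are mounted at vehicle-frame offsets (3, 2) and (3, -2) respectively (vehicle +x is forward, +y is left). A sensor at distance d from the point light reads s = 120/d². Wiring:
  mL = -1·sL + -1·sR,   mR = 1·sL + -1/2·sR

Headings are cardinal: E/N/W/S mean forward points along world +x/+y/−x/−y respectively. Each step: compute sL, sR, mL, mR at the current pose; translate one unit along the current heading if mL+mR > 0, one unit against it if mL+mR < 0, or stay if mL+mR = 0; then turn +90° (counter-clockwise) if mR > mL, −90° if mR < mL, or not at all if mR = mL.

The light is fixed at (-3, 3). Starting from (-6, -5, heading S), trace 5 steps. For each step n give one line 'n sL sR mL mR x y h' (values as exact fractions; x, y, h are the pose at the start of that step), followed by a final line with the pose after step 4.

0 60/61 60/73 -8040/4453 2550/4453 -6 -5 S
1 24/5 40/27 -848/135 548/135 -6 -4 E
2 30/13 6 -108/13 -9/13 -7 -4 N
3 120/149 24/17 -5616/2533 252/2533 -7 -5 W
4 60/61 60/73 -8040/4453 2550/4453 -6 -5 S
final -6 -4 E

n=0: pose=(-6,-5,S); sL=60/61, sR=60/73; mL=-8040/4453, mR=2550/4453; mL+mR=-90/73 → advance -1; mR−mL=10590/4453 → turn +1·90°
n=1: pose=(-6,-4,E); sL=24/5, sR=40/27; mL=-848/135, mR=548/135; mL+mR=-20/9 → advance -1; mR−mL=1396/135 → turn +1·90°
n=2: pose=(-7,-4,N); sL=30/13, sR=6; mL=-108/13, mR=-9/13; mL+mR=-9 → advance -1; mR−mL=99/13 → turn +1·90°
n=3: pose=(-7,-5,W); sL=120/149, sR=24/17; mL=-5616/2533, mR=252/2533; mL+mR=-36/17 → advance -1; mR−mL=5868/2533 → turn +1·90°
n=4: pose=(-6,-5,S); sL=60/61, sR=60/73; mL=-8040/4453, mR=2550/4453; mL+mR=-90/73 → advance -1; mR−mL=10590/4453 → turn +1·90°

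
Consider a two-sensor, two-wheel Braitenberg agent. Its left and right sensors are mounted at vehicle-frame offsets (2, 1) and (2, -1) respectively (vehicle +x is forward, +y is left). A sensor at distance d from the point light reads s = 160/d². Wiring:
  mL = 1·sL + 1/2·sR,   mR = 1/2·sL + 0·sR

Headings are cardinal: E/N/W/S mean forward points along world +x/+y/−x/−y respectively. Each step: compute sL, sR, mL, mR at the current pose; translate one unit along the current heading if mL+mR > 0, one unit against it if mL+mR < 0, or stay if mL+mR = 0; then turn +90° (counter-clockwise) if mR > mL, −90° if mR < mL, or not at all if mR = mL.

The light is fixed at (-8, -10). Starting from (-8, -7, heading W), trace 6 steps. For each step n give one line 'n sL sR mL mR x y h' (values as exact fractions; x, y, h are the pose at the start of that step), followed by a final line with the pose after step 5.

0 20 8 24 10 -8 -7 W
1 160/29 32/5 1264/145 80/29 -9 -7 N
2 80/13 16 184/13 40/13 -9 -6 E
3 32 32 48 16 -8 -6 S
4 20 8 24 10 -8 -7 W
5 160/29 32/5 1264/145 80/29 -9 -7 N
final -9 -6 E

n=0: pose=(-8,-7,W); sL=20, sR=8; mL=24, mR=10; mL+mR=34 → advance +1; mR−mL=-14 → turn -1·90°
n=1: pose=(-9,-7,N); sL=160/29, sR=32/5; mL=1264/145, mR=80/29; mL+mR=1664/145 → advance +1; mR−mL=-864/145 → turn -1·90°
n=2: pose=(-9,-6,E); sL=80/13, sR=16; mL=184/13, mR=40/13; mL+mR=224/13 → advance +1; mR−mL=-144/13 → turn -1·90°
n=3: pose=(-8,-6,S); sL=32, sR=32; mL=48, mR=16; mL+mR=64 → advance +1; mR−mL=-32 → turn -1·90°
n=4: pose=(-8,-7,W); sL=20, sR=8; mL=24, mR=10; mL+mR=34 → advance +1; mR−mL=-14 → turn -1·90°
n=5: pose=(-9,-7,N); sL=160/29, sR=32/5; mL=1264/145, mR=80/29; mL+mR=1664/145 → advance +1; mR−mL=-864/145 → turn -1·90°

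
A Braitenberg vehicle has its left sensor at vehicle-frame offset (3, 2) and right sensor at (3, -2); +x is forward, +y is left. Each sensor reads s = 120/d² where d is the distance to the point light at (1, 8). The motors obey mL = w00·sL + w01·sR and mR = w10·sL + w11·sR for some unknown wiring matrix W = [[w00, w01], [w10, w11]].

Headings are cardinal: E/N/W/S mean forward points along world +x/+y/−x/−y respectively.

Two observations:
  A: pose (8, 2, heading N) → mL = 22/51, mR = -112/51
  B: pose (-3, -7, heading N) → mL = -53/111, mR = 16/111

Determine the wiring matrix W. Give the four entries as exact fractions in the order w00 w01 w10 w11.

1/2 -1 -1 1

obs A: pose=(8,2,N) → sL=60/17, sR=4/3, mL=22/51, mR=-112/51
obs B: pose=(-3,-7,N) → sL=2/3, sR=30/37, mL=-53/111, mR=16/111
sensor matrix S = [[60/17, 4/3], [2/3, 30/37]]; det S = 11168/5661
solve [mL_A; mL_B] = S·[w00; w01] and [mR_A; mR_B] = S·[w10; w11]:
  w00 = 1/2, w01 = -1, w10 = -1, w11 = 1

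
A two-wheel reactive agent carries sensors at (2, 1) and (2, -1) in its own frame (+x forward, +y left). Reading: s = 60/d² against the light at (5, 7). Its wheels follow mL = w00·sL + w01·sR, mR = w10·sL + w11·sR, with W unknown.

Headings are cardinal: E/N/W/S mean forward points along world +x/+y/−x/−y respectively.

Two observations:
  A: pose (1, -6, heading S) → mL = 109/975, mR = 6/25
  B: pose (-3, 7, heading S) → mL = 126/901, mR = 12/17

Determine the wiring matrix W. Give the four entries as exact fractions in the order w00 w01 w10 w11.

-1/2 1 0 1

obs A: pose=(1,-6,S) → sL=10/39, sR=6/25, mL=109/975, mR=6/25
obs B: pose=(-3,7,S) → sL=60/53, sR=12/17, mL=126/901, mR=12/17
sensor matrix S = [[10/39, 6/25], [60/53, 12/17]]; det S = -5312/58565
solve [mL_A; mL_B] = S·[w00; w01] and [mR_A; mR_B] = S·[w10; w11]:
  w00 = -1/2, w01 = 1, w10 = 0, w11 = 1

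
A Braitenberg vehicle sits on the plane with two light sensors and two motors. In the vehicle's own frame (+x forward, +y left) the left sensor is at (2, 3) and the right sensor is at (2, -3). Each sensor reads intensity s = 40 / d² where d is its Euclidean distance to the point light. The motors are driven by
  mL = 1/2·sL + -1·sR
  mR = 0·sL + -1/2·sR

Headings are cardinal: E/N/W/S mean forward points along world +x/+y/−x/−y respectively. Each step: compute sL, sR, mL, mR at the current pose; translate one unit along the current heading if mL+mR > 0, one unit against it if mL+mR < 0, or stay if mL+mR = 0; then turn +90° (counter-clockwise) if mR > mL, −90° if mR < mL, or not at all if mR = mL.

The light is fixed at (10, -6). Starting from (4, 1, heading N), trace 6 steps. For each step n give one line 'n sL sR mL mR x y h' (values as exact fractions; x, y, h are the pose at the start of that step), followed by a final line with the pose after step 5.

n=0: pose=(4,1,N); sL=20/81, sR=4/9; mL=-26/81, mR=-2/9; mL+mR=-44/81 → advance -1; mR−mL=8/81 → turn +1·90°
n=1: pose=(4,0,W); sL=40/73, sR=8/29; mL=-4/2117, mR=-4/29; mL+mR=-296/2117 → advance -1; mR−mL=-288/2117 → turn -1·90°
n=2: pose=(5,0,N); sL=5/16, sR=10/17; mL=-235/544, mR=-5/17; mL+mR=-395/544 → advance -1; mR−mL=75/544 → turn +1·90°
n=3: pose=(5,-1,W); sL=40/53, sR=40/113; mL=140/5989, mR=-20/113; mL+mR=-920/5989 → advance -1; mR−mL=-1200/5989 → turn -1·90°
n=4: pose=(6,-1,N); sL=20/49, sR=4/5; mL=-146/245, mR=-2/5; mL+mR=-244/245 → advance -1; mR−mL=48/245 → turn +1·90°
n=5: pose=(6,-2,W); sL=40/37, sR=8/17; mL=44/629, mR=-4/17; mL+mR=-104/629 → advance -1; mR−mL=-192/629 → turn -1·90°

0 20/81 4/9 -26/81 -2/9 4 1 N
1 40/73 8/29 -4/2117 -4/29 4 0 W
2 5/16 10/17 -235/544 -5/17 5 0 N
3 40/53 40/113 140/5989 -20/113 5 -1 W
4 20/49 4/5 -146/245 -2/5 6 -1 N
5 40/37 8/17 44/629 -4/17 6 -2 W
final 7 -2 N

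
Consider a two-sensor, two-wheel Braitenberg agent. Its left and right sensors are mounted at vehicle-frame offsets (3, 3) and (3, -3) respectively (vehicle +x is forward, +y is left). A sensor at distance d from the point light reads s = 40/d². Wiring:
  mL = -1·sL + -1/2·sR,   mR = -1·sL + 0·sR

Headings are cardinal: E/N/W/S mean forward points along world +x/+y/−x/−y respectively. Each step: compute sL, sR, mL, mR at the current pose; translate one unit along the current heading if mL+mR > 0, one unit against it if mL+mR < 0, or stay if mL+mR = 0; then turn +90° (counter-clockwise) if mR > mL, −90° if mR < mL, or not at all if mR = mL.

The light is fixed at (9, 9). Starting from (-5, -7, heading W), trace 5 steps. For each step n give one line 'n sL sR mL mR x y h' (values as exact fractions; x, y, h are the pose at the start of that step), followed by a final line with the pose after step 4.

0 4/65 20/229 -1566/14885 -4/65 -5 -7 W
1 40/461 40/617 -33900/284437 -40/461 -4 -7 S
2 10/61 5/53 -1365/6466 -10/61 -4 -6 E
3 40/433 8/53 -3852/22949 -40/433 -5 -6 N
4 4/65 20/229 -1566/14885 -4/65 -5 -7 W
final -4 -7 S

n=0: pose=(-5,-7,W); sL=4/65, sR=20/229; mL=-1566/14885, mR=-4/65; mL+mR=-2482/14885 → advance -1; mR−mL=10/229 → turn +1·90°
n=1: pose=(-4,-7,S); sL=40/461, sR=40/617; mL=-33900/284437, mR=-40/461; mL+mR=-58580/284437 → advance -1; mR−mL=20/617 → turn +1·90°
n=2: pose=(-4,-6,E); sL=10/61, sR=5/53; mL=-1365/6466, mR=-10/61; mL+mR=-2425/6466 → advance -1; mR−mL=5/106 → turn +1·90°
n=3: pose=(-5,-6,N); sL=40/433, sR=8/53; mL=-3852/22949, mR=-40/433; mL+mR=-5972/22949 → advance -1; mR−mL=4/53 → turn +1·90°
n=4: pose=(-5,-7,W); sL=4/65, sR=20/229; mL=-1566/14885, mR=-4/65; mL+mR=-2482/14885 → advance -1; mR−mL=10/229 → turn +1·90°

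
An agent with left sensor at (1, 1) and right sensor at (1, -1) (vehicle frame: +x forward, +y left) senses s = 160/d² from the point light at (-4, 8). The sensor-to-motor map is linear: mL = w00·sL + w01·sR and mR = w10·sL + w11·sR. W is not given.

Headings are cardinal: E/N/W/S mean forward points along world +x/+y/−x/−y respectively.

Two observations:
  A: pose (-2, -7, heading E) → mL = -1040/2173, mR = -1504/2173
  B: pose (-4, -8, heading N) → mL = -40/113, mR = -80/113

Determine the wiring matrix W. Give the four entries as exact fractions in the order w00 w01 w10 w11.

-1 1/2 -1/2 -1/2

obs A: pose=(-2,-7,E) → sL=32/41, sR=32/53, mL=-1040/2173, mR=-1504/2173
obs B: pose=(-4,-8,N) → sL=80/113, sR=80/113, mL=-40/113, mR=-80/113
sensor matrix S = [[32/41, 32/53], [80/113, 80/113]]; det S = 30720/245549
solve [mL_A; mL_B] = S·[w00; w01] and [mR_A; mR_B] = S·[w10; w11]:
  w00 = -1, w01 = 1/2, w10 = -1/2, w11 = -1/2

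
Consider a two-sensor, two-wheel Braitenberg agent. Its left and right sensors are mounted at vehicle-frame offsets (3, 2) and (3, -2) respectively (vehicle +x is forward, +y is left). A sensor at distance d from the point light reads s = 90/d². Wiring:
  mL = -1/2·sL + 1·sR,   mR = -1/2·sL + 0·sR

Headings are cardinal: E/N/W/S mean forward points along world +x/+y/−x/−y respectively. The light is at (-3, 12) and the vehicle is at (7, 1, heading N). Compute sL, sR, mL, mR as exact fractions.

left sensor world pos  = (5, 4); dL² = 128
right sensor world pos = (9, 4); dR² = 208
sL = 90/128 = 45/64
sR = 90/208 = 45/104
mL = -1/2·sL + 1·sR = 135/1664
mR = -1/2·sL + 0·sR = -45/128

45/64 45/104 135/1664 -45/128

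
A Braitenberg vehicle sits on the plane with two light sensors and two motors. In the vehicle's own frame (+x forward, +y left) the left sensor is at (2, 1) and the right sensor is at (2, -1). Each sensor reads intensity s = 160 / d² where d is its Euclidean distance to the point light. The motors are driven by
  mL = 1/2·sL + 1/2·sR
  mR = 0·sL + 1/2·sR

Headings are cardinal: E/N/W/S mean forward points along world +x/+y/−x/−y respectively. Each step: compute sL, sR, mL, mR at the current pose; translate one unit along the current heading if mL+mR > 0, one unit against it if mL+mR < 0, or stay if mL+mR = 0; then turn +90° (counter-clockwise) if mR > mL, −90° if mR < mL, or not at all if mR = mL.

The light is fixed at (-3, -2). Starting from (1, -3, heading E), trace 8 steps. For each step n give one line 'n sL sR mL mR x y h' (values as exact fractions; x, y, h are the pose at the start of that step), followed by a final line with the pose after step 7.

0 40/9 4 38/9 2 1 -3 E
1 32/9 32/5 224/45 16/5 2 -3 S
2 80/9 16 112/9 8 2 -4 W
3 160/9 32/5 544/45 16/5 1 -4 N
4 40/9 4 38/9 2 1 -3 E
5 32/9 32/5 224/45 16/5 2 -3 S
6 80/9 16 112/9 8 2 -4 W
7 160/9 32/5 544/45 16/5 1 -4 N
final 1 -3 E

n=0: pose=(1,-3,E); sL=40/9, sR=4; mL=38/9, mR=2; mL+mR=56/9 → advance +1; mR−mL=-20/9 → turn -1·90°
n=1: pose=(2,-3,S); sL=32/9, sR=32/5; mL=224/45, mR=16/5; mL+mR=368/45 → advance +1; mR−mL=-16/9 → turn -1·90°
n=2: pose=(2,-4,W); sL=80/9, sR=16; mL=112/9, mR=8; mL+mR=184/9 → advance +1; mR−mL=-40/9 → turn -1·90°
n=3: pose=(1,-4,N); sL=160/9, sR=32/5; mL=544/45, mR=16/5; mL+mR=688/45 → advance +1; mR−mL=-80/9 → turn -1·90°
n=4: pose=(1,-3,E); sL=40/9, sR=4; mL=38/9, mR=2; mL+mR=56/9 → advance +1; mR−mL=-20/9 → turn -1·90°
n=5: pose=(2,-3,S); sL=32/9, sR=32/5; mL=224/45, mR=16/5; mL+mR=368/45 → advance +1; mR−mL=-16/9 → turn -1·90°
n=6: pose=(2,-4,W); sL=80/9, sR=16; mL=112/9, mR=8; mL+mR=184/9 → advance +1; mR−mL=-40/9 → turn -1·90°
n=7: pose=(1,-4,N); sL=160/9, sR=32/5; mL=544/45, mR=16/5; mL+mR=688/45 → advance +1; mR−mL=-80/9 → turn -1·90°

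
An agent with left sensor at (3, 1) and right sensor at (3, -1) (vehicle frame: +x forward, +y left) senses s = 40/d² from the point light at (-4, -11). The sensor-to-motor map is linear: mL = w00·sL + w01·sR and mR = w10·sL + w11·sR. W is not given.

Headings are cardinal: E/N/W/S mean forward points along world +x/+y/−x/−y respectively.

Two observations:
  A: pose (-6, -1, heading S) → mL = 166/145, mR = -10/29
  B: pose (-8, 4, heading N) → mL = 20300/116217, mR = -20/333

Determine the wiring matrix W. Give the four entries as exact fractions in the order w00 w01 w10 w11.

1 1/2 0 -1/2

obs A: pose=(-6,-1,S) → sL=4/5, sR=20/29, mL=166/145, mR=-10/29
obs B: pose=(-8,4,N) → sL=40/349, sR=40/333, mL=20300/116217, mR=-20/333
sensor matrix S = [[4/5, 20/29], [40/349, 40/333]]; det S = 57472/3370293
solve [mL_A; mL_B] = S·[w00; w01] and [mR_A; mR_B] = S·[w10; w11]:
  w00 = 1, w01 = 1/2, w10 = 0, w11 = -1/2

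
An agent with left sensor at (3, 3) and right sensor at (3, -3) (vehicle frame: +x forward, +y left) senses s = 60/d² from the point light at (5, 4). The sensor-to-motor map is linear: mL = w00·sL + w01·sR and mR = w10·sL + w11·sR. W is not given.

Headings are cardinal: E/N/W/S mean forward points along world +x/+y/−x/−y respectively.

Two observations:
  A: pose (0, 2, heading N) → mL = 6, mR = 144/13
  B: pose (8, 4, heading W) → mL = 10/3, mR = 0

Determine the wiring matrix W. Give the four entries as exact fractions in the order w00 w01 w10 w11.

obs A: pose=(0,2,N) → sL=12/13, sR=12, mL=6, mR=144/13
obs B: pose=(8,4,W) → sL=20/3, sR=20/3, mL=10/3, mR=0
sensor matrix S = [[12/13, 12], [20/3, 20/3]]; det S = -960/13
solve [mL_A; mL_B] = S·[w00; w01] and [mR_A; mR_B] = S·[w10; w11]:
  w00 = 0, w01 = 1/2, w10 = -1, w11 = 1

0 1/2 -1 1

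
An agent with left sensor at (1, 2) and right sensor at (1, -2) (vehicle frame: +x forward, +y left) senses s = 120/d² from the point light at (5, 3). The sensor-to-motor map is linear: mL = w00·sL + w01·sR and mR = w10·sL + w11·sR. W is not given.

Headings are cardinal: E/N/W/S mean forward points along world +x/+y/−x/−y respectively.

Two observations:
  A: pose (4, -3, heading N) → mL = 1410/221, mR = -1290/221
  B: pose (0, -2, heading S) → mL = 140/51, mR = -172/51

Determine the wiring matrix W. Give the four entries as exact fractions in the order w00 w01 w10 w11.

1/2 1 -1 -1/2

obs A: pose=(4,-3,N) → sL=60/17, sR=60/13, mL=1410/221, mR=-1290/221
obs B: pose=(0,-2,S) → sL=8/3, sR=24/17, mL=140/51, mR=-172/51
sensor matrix S = [[60/17, 60/13], [8/3, 24/17]]; det S = -27520/3757
solve [mL_A; mL_B] = S·[w00; w01] and [mR_A; mR_B] = S·[w10; w11]:
  w00 = 1/2, w01 = 1, w10 = -1, w11 = -1/2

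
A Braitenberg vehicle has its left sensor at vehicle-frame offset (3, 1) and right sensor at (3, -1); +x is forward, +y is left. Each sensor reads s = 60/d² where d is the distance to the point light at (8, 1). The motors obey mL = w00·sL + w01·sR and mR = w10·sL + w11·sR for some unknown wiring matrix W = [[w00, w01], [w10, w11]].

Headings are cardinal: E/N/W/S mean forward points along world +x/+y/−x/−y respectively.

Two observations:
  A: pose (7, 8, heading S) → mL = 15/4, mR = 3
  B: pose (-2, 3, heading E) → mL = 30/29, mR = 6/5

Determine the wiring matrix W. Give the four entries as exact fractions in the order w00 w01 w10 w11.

obs A: pose=(7,8,S) → sL=15/4, sR=3, mL=15/4, mR=3
obs B: pose=(-2,3,E) → sL=30/29, sR=6/5, mL=30/29, mR=6/5
sensor matrix S = [[15/4, 3], [30/29, 6/5]]; det S = 81/58
solve [mL_A; mL_B] = S·[w00; w01] and [mR_A; mR_B] = S·[w10; w11]:
  w00 = 1, w01 = 0, w10 = 0, w11 = 1

1 0 0 1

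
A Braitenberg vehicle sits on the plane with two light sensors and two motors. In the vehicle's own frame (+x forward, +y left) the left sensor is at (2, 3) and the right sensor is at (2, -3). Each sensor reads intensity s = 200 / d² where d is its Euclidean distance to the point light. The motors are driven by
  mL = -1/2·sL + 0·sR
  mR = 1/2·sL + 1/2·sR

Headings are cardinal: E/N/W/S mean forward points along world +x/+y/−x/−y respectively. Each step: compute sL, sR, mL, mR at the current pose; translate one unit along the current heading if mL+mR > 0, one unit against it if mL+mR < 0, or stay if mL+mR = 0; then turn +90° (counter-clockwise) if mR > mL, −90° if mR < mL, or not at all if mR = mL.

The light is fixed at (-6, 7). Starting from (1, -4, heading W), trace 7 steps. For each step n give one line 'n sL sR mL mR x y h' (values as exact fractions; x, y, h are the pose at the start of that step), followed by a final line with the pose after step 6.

0 200/221 200/89 -100/221 31000/19669 1 -4 W
1 4/5 100/89 -2/5 428/445 0 -4 S
2 40/29 200/289 -20/29 8680/8381 0 -5 E
3 50/29 1 -25/29 79/58 1 -5 N
4 200/221 200/89 -100/221 31000/19669 1 -4 W
5 4/5 100/89 -2/5 428/445 0 -4 S
6 40/29 200/289 -20/29 8680/8381 0 -5 E
final 1 -5 N

n=0: pose=(1,-4,W); sL=200/221, sR=200/89; mL=-100/221, mR=31000/19669; mL+mR=100/89 → advance +1; mR−mL=39900/19669 → turn +1·90°
n=1: pose=(0,-4,S); sL=4/5, sR=100/89; mL=-2/5, mR=428/445; mL+mR=50/89 → advance +1; mR−mL=606/445 → turn +1·90°
n=2: pose=(0,-5,E); sL=40/29, sR=200/289; mL=-20/29, mR=8680/8381; mL+mR=100/289 → advance +1; mR−mL=14460/8381 → turn +1·90°
n=3: pose=(1,-5,N); sL=50/29, sR=1; mL=-25/29, mR=79/58; mL+mR=1/2 → advance +1; mR−mL=129/58 → turn +1·90°
n=4: pose=(1,-4,W); sL=200/221, sR=200/89; mL=-100/221, mR=31000/19669; mL+mR=100/89 → advance +1; mR−mL=39900/19669 → turn +1·90°
n=5: pose=(0,-4,S); sL=4/5, sR=100/89; mL=-2/5, mR=428/445; mL+mR=50/89 → advance +1; mR−mL=606/445 → turn +1·90°
n=6: pose=(0,-5,E); sL=40/29, sR=200/289; mL=-20/29, mR=8680/8381; mL+mR=100/289 → advance +1; mR−mL=14460/8381 → turn +1·90°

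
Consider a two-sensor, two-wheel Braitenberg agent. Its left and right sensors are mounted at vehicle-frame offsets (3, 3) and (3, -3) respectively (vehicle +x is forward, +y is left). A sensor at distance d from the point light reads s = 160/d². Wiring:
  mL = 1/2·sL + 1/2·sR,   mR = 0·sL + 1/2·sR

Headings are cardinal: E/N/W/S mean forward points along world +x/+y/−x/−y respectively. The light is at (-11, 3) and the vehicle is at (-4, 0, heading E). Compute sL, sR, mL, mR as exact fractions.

8/5 20/17 118/85 10/17

left sensor world pos  = (-1, 3); dL² = 100
right sensor world pos = (-1, -3); dR² = 136
sL = 160/100 = 8/5
sR = 160/136 = 20/17
mL = 1/2·sL + 1/2·sR = 118/85
mR = 0·sL + 1/2·sR = 10/17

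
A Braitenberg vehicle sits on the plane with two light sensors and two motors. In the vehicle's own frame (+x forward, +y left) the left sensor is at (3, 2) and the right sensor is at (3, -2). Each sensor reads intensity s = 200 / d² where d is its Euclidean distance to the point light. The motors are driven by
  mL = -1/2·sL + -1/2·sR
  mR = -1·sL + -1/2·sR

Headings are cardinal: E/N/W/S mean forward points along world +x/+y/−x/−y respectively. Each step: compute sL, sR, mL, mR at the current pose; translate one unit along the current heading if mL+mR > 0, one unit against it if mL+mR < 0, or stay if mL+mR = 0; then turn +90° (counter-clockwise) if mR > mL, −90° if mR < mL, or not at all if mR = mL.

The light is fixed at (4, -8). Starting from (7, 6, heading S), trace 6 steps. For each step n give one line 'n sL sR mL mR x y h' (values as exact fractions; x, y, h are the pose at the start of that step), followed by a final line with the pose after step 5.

n=0: pose=(7,6,S); sL=100/73, sR=100/61; mL=-6700/4453, mR=-9750/4453; mL+mR=-16450/4453 → advance -1; mR−mL=-50/73 → turn -1·90°
n=1: pose=(7,7,W); sL=200/169, sR=200/289; mL=-45800/48841, mR=-74700/48841; mL+mR=-120500/48841 → advance -1; mR−mL=-100/169 → turn -1·90°
n=2: pose=(8,7,N); sL=25/41, sR=5/9; mL=-215/369, mR=-655/738; mL+mR=-1085/738 → advance -1; mR−mL=-25/82 → turn -1·90°
n=3: pose=(8,6,E); sL=40/61, sR=200/193; mL=-9960/11773, mR=-13820/11773; mL+mR=-23780/11773 → advance -1; mR−mL=-20/61 → turn -1·90°
n=4: pose=(7,6,S); sL=100/73, sR=100/61; mL=-6700/4453, mR=-9750/4453; mL+mR=-16450/4453 → advance -1; mR−mL=-50/73 → turn -1·90°
n=5: pose=(7,7,W); sL=200/169, sR=200/289; mL=-45800/48841, mR=-74700/48841; mL+mR=-120500/48841 → advance -1; mR−mL=-100/169 → turn -1·90°

0 100/73 100/61 -6700/4453 -9750/4453 7 6 S
1 200/169 200/289 -45800/48841 -74700/48841 7 7 W
2 25/41 5/9 -215/369 -655/738 8 7 N
3 40/61 200/193 -9960/11773 -13820/11773 8 6 E
4 100/73 100/61 -6700/4453 -9750/4453 7 6 S
5 200/169 200/289 -45800/48841 -74700/48841 7 7 W
final 8 7 N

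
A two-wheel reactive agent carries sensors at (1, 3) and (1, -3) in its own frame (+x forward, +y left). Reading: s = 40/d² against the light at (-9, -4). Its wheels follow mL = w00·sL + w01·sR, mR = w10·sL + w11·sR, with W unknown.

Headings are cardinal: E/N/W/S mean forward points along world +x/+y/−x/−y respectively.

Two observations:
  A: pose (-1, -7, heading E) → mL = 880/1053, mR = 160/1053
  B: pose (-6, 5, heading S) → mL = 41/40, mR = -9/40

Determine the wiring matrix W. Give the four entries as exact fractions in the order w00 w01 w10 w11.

1 1 1 -1

obs A: pose=(-1,-7,E) → sL=40/81, sR=40/117, mL=880/1053, mR=160/1053
obs B: pose=(-6,5,S) → sL=2/5, sR=5/8, mL=41/40, mR=-9/40
sensor matrix S = [[40/81, 40/117], [2/5, 5/8]]; det S = 181/1053
solve [mL_A; mL_B] = S·[w00; w01] and [mR_A; mR_B] = S·[w10; w11]:
  w00 = 1, w01 = 1, w10 = 1, w11 = -1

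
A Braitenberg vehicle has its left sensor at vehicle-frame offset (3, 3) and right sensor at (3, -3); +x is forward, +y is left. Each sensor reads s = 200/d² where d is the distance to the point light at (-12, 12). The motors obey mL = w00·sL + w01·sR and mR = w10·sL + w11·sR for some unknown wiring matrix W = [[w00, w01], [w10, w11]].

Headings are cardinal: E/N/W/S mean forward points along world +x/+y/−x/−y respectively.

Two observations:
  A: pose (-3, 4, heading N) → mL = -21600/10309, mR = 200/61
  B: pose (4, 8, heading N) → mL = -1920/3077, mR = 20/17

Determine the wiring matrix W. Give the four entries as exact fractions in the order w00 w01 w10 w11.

-1 1 1 0

obs A: pose=(-3,4,N) → sL=200/61, sR=200/169, mL=-21600/10309, mR=200/61
obs B: pose=(4,8,N) → sL=20/17, sR=100/181, mL=-1920/3077, mR=20/17
sensor matrix S = [[200/61, 200/169], [20/17, 100/181]]; det S = 13296000/31720793
solve [mL_A; mL_B] = S·[w00; w01] and [mR_A; mR_B] = S·[w10; w11]:
  w00 = -1, w01 = 1, w10 = 1, w11 = 0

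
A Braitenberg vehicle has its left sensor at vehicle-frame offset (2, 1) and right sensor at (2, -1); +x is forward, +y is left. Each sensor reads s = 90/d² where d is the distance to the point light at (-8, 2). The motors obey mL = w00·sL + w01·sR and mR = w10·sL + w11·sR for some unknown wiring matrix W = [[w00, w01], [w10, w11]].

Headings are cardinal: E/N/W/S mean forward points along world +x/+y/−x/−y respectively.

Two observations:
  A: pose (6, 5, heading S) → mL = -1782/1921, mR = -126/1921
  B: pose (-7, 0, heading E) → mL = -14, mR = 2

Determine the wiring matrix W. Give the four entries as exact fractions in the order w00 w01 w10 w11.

-1 -1 1/2 -1/2

obs A: pose=(6,5,S) → sL=45/113, sR=9/17, mL=-1782/1921, mR=-126/1921
obs B: pose=(-7,0,E) → sL=9, sR=5, mL=-14, mR=2
sensor matrix S = [[45/113, 9/17], [9, 5]]; det S = -5328/1921
solve [mL_A; mL_B] = S·[w00; w01] and [mR_A; mR_B] = S·[w10; w11]:
  w00 = -1, w01 = -1, w10 = 1/2, w11 = -1/2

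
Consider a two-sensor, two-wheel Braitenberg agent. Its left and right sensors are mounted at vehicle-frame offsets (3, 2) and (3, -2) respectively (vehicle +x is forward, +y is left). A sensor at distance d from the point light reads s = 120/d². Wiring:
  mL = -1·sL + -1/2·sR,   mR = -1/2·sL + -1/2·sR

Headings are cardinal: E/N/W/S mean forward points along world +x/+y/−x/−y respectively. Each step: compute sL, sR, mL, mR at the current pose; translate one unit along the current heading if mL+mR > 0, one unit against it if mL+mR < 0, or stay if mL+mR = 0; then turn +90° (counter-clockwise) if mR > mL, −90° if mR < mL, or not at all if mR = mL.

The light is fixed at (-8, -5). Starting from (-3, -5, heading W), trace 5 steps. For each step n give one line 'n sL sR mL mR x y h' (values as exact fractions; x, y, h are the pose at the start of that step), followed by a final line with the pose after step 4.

0 15 15 -45/2 -15 -3 -5 W
1 120/73 24/5 -1476/365 -1176/365 -2 -5 S
2 4/3 60/41 -254/123 -172/123 -2 -4 E
3 24/5 24/13 -372/65 -216/65 -3 -4 N
4 15 15 -45/2 -15 -3 -5 W
final -2 -5 S

n=0: pose=(-3,-5,W); sL=15, sR=15; mL=-45/2, mR=-15; mL+mR=-75/2 → advance -1; mR−mL=15/2 → turn +1·90°
n=1: pose=(-2,-5,S); sL=120/73, sR=24/5; mL=-1476/365, mR=-1176/365; mL+mR=-2652/365 → advance -1; mR−mL=60/73 → turn +1·90°
n=2: pose=(-2,-4,E); sL=4/3, sR=60/41; mL=-254/123, mR=-172/123; mL+mR=-142/41 → advance -1; mR−mL=2/3 → turn +1·90°
n=3: pose=(-3,-4,N); sL=24/5, sR=24/13; mL=-372/65, mR=-216/65; mL+mR=-588/65 → advance -1; mR−mL=12/5 → turn +1·90°
n=4: pose=(-3,-5,W); sL=15, sR=15; mL=-45/2, mR=-15; mL+mR=-75/2 → advance -1; mR−mL=15/2 → turn +1·90°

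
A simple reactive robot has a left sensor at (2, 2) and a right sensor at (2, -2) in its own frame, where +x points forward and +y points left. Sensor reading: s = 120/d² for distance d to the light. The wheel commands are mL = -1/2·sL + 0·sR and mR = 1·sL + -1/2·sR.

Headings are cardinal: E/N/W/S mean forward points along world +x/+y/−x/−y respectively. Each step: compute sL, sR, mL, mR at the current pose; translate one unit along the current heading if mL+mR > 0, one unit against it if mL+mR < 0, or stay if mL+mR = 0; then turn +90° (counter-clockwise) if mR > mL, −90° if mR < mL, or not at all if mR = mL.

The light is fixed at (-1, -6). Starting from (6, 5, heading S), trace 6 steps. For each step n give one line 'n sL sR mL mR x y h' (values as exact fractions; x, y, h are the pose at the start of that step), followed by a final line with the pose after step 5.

0 20/27 60/53 -10/27 250/1431 6 5 S
1 120/277 120/181 -60/277 5100/50137 6 6 E
2 30/53 6/13 -15/53 231/689 5 6 N
3 120/137 120/241 -60/137 20700/33017 5 7 W
4 12/17 12/13 -6/17 54/221 4 7 S
5 24/61 120/193 -12/61 972/11773 4 8 E
final 3 8 N

n=0: pose=(6,5,S); sL=20/27, sR=60/53; mL=-10/27, mR=250/1431; mL+mR=-280/1431 → advance -1; mR−mL=260/477 → turn +1·90°
n=1: pose=(6,6,E); sL=120/277, sR=120/181; mL=-60/277, mR=5100/50137; mL+mR=-5760/50137 → advance -1; mR−mL=15960/50137 → turn +1·90°
n=2: pose=(5,6,N); sL=30/53, sR=6/13; mL=-15/53, mR=231/689; mL+mR=36/689 → advance +1; mR−mL=426/689 → turn +1·90°
n=3: pose=(5,7,W); sL=120/137, sR=120/241; mL=-60/137, mR=20700/33017; mL+mR=6240/33017 → advance +1; mR−mL=35160/33017 → turn +1·90°
n=4: pose=(4,7,S); sL=12/17, sR=12/13; mL=-6/17, mR=54/221; mL+mR=-24/221 → advance -1; mR−mL=132/221 → turn +1·90°
n=5: pose=(4,8,E); sL=24/61, sR=120/193; mL=-12/61, mR=972/11773; mL+mR=-1344/11773 → advance -1; mR−mL=3288/11773 → turn +1·90°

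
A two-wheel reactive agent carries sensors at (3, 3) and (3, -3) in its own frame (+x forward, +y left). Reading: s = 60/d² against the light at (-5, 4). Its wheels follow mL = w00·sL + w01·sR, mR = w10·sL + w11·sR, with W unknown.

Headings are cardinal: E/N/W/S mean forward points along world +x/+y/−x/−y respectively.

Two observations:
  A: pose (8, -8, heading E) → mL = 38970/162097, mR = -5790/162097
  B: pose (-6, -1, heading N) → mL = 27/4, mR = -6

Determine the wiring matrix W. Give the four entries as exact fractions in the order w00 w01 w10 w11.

obs A: pose=(8,-8,E) → sL=60/337, sR=60/481, mL=38970/162097, mR=-5790/162097
obs B: pose=(-6,-1,N) → sL=3, sR=15/2, mL=27/4, mR=-6
sensor matrix S = [[60/337, 60/481], [3, 15/2]]; det S = 155790/162097
solve [mL_A; mL_B] = S·[w00; w01] and [mR_A; mR_B] = S·[w10; w11]:
  w00 = 1, w01 = 1/2, w10 = 1/2, w11 = -1

1 1/2 1/2 -1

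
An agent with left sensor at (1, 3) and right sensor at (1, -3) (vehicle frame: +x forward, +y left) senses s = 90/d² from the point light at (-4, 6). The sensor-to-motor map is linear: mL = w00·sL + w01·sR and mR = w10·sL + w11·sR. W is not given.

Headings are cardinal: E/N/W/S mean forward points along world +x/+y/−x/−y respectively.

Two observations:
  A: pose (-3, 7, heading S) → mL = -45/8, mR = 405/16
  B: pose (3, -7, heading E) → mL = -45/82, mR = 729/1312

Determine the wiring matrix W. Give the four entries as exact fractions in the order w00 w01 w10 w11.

obs A: pose=(-3,7,S) → sL=45/8, sR=45/2, mL=-45/8, mR=405/16
obs B: pose=(3,-7,E) → sL=45/82, sR=9/32, mL=-45/82, mR=729/1312
sensor matrix S = [[45/8, 45/2], [45/82, 9/32]]; det S = -112995/10496
solve [mL_A; mL_B] = S·[w00; w01] and [mR_A; mR_B] = S·[w10; w11]:
  w00 = -1, w01 = 0, w10 = 1/2, w11 = 1

-1 0 1/2 1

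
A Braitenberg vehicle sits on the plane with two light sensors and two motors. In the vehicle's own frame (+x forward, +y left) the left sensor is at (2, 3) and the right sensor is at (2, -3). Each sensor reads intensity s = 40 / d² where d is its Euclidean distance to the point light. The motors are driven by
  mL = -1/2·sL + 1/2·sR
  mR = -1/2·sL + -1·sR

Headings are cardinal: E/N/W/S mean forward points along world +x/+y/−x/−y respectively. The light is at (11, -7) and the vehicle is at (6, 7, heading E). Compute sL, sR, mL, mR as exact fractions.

20/149 4/13 168/1937 -726/1937

left sensor world pos  = (8, 10); dL² = 298
right sensor world pos = (8, 4); dR² = 130
sL = 40/298 = 20/149
sR = 40/130 = 4/13
mL = -1/2·sL + 1/2·sR = 168/1937
mR = -1/2·sL + -1·sR = -726/1937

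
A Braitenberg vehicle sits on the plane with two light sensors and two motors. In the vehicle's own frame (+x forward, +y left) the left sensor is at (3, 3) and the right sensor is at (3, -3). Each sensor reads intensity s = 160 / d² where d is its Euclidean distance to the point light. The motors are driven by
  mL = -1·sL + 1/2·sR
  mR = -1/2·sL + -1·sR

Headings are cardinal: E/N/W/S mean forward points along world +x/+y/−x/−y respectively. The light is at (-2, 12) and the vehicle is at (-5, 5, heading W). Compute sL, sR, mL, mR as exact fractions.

20/17 40/13 80/221 -810/221

left sensor world pos  = (-8, 2); dL² = 136
right sensor world pos = (-8, 8); dR² = 52
sL = 160/136 = 20/17
sR = 160/52 = 40/13
mL = -1·sL + 1/2·sR = 80/221
mR = -1/2·sL + -1·sR = -810/221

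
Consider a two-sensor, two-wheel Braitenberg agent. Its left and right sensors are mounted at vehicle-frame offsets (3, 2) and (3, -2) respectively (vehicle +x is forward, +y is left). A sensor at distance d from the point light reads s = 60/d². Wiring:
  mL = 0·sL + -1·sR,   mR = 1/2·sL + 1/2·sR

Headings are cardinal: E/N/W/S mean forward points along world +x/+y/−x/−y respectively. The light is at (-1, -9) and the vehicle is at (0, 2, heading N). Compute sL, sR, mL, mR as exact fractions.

left sensor world pos  = (-2, 5); dL² = 197
right sensor world pos = (2, 5); dR² = 205
sL = 60/197 = 60/197
sR = 60/205 = 12/41
mL = 0·sL + -1·sR = -12/41
mR = 1/2·sL + 1/2·sR = 2412/8077

60/197 12/41 -12/41 2412/8077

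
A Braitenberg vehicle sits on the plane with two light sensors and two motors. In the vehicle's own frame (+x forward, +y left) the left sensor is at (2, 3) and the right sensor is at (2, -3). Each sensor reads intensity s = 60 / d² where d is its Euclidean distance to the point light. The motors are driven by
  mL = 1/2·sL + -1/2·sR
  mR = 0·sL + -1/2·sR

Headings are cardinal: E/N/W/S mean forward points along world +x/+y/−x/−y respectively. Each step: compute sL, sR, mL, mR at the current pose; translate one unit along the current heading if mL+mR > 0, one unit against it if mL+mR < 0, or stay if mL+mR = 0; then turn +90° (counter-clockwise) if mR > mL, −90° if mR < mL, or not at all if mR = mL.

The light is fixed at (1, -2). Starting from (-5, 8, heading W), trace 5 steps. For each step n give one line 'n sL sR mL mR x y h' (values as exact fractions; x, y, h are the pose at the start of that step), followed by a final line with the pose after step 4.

0 60/113 60/233 3600/26329 -30/233 -5 8 W
1 15/61 3/8 -63/976 -3/16 -6 8 N
2 60/169 60/61 -3240/10309 -30/61 -6 7 E
3 30/37 6/17 144/629 -3/17 -7 7 S
4 12/25 60/221 576/5525 -30/221 -7 6 W
final -6 6 N

n=0: pose=(-5,8,W); sL=60/113, sR=60/233; mL=3600/26329, mR=-30/233; mL+mR=210/26329 → advance +1; mR−mL=-30/113 → turn -1·90°
n=1: pose=(-6,8,N); sL=15/61, sR=3/8; mL=-63/976, mR=-3/16; mL+mR=-123/488 → advance -1; mR−mL=-15/122 → turn -1·90°
n=2: pose=(-6,7,E); sL=60/169, sR=60/61; mL=-3240/10309, mR=-30/61; mL+mR=-8310/10309 → advance -1; mR−mL=-30/169 → turn -1·90°
n=3: pose=(-7,7,S); sL=30/37, sR=6/17; mL=144/629, mR=-3/17; mL+mR=33/629 → advance +1; mR−mL=-15/37 → turn -1·90°
n=4: pose=(-7,6,W); sL=12/25, sR=60/221; mL=576/5525, mR=-30/221; mL+mR=-174/5525 → advance -1; mR−mL=-6/25 → turn -1·90°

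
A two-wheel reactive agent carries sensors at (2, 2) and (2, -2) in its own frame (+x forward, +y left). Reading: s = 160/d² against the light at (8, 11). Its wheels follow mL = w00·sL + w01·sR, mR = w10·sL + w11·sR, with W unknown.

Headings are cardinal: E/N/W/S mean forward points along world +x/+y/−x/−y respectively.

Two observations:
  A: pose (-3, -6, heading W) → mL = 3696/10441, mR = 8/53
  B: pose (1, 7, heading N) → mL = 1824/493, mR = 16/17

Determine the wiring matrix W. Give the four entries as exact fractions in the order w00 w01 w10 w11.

obs A: pose=(-3,-6,W) → sL=16/53, sR=80/197, mL=3696/10441, mR=8/53
obs B: pose=(1,7,N) → sL=32/17, sR=160/29, mL=1824/493, mR=16/17
sensor matrix S = [[16/53, 80/197], [32/17, 160/29]]; det S = 4638720/5147413
solve [mL_A; mL_B] = S·[w00; w01] and [mR_A; mR_B] = S·[w10; w11]:
  w00 = 1/2, w01 = 1/2, w10 = 1/2, w11 = 0

1/2 1/2 1/2 0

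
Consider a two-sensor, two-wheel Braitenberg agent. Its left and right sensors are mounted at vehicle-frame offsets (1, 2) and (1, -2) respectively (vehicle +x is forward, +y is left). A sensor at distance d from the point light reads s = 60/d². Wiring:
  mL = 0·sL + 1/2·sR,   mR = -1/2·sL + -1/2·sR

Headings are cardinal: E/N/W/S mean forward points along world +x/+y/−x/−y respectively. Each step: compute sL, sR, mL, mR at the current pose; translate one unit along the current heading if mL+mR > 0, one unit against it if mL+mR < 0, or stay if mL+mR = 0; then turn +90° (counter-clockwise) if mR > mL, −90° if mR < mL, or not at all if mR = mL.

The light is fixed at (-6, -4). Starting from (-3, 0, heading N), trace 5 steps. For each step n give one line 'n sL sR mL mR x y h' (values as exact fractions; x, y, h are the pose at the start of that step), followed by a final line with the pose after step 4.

n=0: pose=(-3,0,N); sL=30/13, sR=6/5; mL=3/5, mR=-114/65; mL+mR=-15/13 → advance -1; mR−mL=-153/65 → turn -1·90°
n=1: pose=(-3,-1,E); sL=60/41, sR=60/17; mL=30/17, mR=-1740/697; mL+mR=-30/41 → advance -1; mR−mL=-2970/697 → turn -1·90°
n=2: pose=(-4,-1,S); sL=3, sR=15; mL=15/2, mR=-9; mL+mR=-3/2 → advance -1; mR−mL=-33/2 → turn -1·90°
n=3: pose=(-4,0,W); sL=12, sR=60/37; mL=30/37, mR=-252/37; mL+mR=-6 → advance -1; mR−mL=-282/37 → turn -1·90°
n=4: pose=(-3,0,N); sL=30/13, sR=6/5; mL=3/5, mR=-114/65; mL+mR=-15/13 → advance -1; mR−mL=-153/65 → turn -1·90°

0 30/13 6/5 3/5 -114/65 -3 0 N
1 60/41 60/17 30/17 -1740/697 -3 -1 E
2 3 15 15/2 -9 -4 -1 S
3 12 60/37 30/37 -252/37 -4 0 W
4 30/13 6/5 3/5 -114/65 -3 0 N
final -3 -1 E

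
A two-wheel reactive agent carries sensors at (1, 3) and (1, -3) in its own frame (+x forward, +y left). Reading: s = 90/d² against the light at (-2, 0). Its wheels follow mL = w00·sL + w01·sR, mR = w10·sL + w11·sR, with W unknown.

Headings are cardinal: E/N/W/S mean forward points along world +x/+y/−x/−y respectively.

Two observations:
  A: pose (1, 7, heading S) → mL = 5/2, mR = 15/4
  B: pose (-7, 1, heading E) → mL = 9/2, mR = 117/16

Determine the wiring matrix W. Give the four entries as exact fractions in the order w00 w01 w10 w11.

0 1 1 1

obs A: pose=(1,7,S) → sL=5/4, sR=5/2, mL=5/2, mR=15/4
obs B: pose=(-7,1,E) → sL=45/16, sR=9/2, mL=9/2, mR=117/16
sensor matrix S = [[5/4, 5/2], [45/16, 9/2]]; det S = -45/32
solve [mL_A; mL_B] = S·[w00; w01] and [mR_A; mR_B] = S·[w10; w11]:
  w00 = 0, w01 = 1, w10 = 1, w11 = 1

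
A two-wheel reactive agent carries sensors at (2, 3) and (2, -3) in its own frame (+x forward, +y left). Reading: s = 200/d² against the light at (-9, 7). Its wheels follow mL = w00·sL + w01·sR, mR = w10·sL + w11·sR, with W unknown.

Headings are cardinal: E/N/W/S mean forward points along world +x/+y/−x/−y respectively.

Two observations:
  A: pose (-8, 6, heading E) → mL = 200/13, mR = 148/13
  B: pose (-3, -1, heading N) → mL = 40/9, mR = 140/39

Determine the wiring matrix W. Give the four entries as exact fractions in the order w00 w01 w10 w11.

1 0 1 -1/2

obs A: pose=(-8,6,E) → sL=200/13, sR=8, mL=200/13, mR=148/13
obs B: pose=(-3,-1,N) → sL=40/9, sR=200/117, mL=40/9, mR=140/39
sensor matrix S = [[200/13, 8], [40/9, 200/117]]; det S = -14080/1521
solve [mL_A; mL_B] = S·[w00; w01] and [mR_A; mR_B] = S·[w10; w11]:
  w00 = 1, w01 = 0, w10 = 1, w11 = -1/2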